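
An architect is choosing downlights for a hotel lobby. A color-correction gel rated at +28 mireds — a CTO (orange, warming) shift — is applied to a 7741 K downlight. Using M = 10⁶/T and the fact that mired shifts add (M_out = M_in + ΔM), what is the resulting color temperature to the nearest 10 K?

M_in = 10⁶/7741 = 129.18 mireds.
M_out = 129.18 + (+28) = 157.18 mireds.
T_out = 10⁶/157.18 = 6362.0 K → 6360 K.

6360 K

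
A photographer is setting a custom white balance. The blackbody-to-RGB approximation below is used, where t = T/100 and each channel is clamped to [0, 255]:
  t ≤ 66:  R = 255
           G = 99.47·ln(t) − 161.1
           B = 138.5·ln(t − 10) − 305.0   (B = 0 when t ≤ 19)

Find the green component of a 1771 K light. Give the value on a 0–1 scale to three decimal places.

0.489

t = 1771/100 = 17.71; the t ≤ 66 branch applies.
G = 99.47·ln 17.71 − 161.1 = 99.47·2.8741 − 161.1 = 124.790.
On a 0–1 scale: 124.790/255 = 0.4894 → 0.489.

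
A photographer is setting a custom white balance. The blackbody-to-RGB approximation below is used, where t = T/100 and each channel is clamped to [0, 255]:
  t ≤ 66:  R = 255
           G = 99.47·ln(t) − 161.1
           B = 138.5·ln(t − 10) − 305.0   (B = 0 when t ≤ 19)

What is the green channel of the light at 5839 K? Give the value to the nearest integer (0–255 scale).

243

t = 5839/100 = 58.39; the t ≤ 66 branch applies.
G = 99.47·ln 58.39 − 161.1 = 99.47·4.0671 − 161.1 = 243.459.
Rounded: 243.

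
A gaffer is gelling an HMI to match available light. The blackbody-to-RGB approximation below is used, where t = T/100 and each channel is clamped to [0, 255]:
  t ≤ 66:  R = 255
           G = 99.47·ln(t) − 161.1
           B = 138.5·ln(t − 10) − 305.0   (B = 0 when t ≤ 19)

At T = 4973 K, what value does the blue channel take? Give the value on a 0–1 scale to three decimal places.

0.804

t = 4973/100 = 49.73; the t ≤ 66 branch applies.
B = 138.5·ln(49.73 − 10) − 305.0 = 138.5·ln 39.73 − 305.0 = 138.5·3.6821 − 305.0 = 204.972.
On a 0–1 scale: 204.972/255 = 0.8038 → 0.804.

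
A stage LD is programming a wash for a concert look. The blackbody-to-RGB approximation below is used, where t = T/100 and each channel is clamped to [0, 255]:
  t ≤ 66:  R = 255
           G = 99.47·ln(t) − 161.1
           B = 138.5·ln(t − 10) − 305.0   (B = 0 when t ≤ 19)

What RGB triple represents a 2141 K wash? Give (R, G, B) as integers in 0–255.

t = 2141/100 = 21.41; the t ≤ 66 branch applies.
R = 255 by definition for t ≤ 66.
G = 99.47·ln 21.41 − 161.1 = 99.47·3.0639 − 161.1 = 143.662.
B = 138.5·ln(21.41 − 10) − 305.0 = 138.5·ln 11.41 − 305.0 = 138.5·2.4345 − 305.0 = 32.177.
Rounded: (255, 144, 32).

(255, 144, 32)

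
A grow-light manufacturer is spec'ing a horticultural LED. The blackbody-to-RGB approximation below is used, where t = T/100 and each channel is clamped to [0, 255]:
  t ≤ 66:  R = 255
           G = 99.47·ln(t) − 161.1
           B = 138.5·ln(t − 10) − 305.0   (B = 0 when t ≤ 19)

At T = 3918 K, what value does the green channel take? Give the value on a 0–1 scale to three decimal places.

t = 3918/100 = 39.18; the t ≤ 66 branch applies.
G = 99.47·ln 39.18 − 161.1 = 99.47·3.6682 − 161.1 = 203.773.
On a 0–1 scale: 203.773/255 = 0.7991 → 0.799.

0.799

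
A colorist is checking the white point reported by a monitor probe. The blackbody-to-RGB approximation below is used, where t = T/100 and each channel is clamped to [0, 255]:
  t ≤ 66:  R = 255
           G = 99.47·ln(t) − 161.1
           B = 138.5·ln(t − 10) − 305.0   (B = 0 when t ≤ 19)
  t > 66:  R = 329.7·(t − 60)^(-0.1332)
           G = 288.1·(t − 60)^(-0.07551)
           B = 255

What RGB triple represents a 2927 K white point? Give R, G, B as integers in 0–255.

R=255, G=175, B=105

t = 2927/100 = 29.27; the t ≤ 66 branch applies.
R = 255 by definition for t ≤ 66.
G = 99.47·ln 29.27 − 161.1 = 99.47·3.3766 − 161.1 = 174.767.
B = 138.5·ln(29.27 − 10) − 305.0 = 138.5·ln 19.27 − 305.0 = 138.5·2.9585 − 305.0 = 104.759.
Rounded: (255, 175, 105).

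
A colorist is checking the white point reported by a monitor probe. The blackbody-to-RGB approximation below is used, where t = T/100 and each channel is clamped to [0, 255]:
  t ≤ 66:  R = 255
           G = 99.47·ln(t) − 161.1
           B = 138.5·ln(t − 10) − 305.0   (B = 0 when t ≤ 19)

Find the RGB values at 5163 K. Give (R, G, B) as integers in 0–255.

(255, 231, 211)

t = 5163/100 = 51.63; the t ≤ 66 branch applies.
R = 255 by definition for t ≤ 66.
G = 99.47·ln 51.63 − 161.1 = 99.47·3.9441 − 161.1 = 231.220.
B = 138.5·ln(51.63 − 10) − 305.0 = 138.5·ln 41.63 − 305.0 = 138.5·3.7288 − 305.0 = 211.442.
Rounded: (255, 231, 211).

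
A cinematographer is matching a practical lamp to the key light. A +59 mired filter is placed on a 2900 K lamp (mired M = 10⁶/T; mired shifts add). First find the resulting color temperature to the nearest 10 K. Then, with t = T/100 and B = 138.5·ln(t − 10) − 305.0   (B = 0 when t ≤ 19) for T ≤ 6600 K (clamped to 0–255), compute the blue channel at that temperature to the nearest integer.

68

M_in = 10⁶/2900 = 344.83; M_out = 344.83 + (+59) = 403.83.
T_out = 10⁶/403.83 = 2476.3 K → 2480 K; t = 24.8.
B = 138.5·ln(24.8 − 10) − 305.0 = 138.5·ln 14.8 − 305.0 = 138.5·2.6946 − 305.0 = 68.206.
Rounded: 68.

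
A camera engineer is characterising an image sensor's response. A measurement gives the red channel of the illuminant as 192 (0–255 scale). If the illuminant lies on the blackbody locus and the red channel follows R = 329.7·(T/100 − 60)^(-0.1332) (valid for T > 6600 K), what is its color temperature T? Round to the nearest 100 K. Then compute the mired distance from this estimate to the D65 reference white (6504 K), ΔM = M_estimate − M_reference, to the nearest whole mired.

(t − 60)^(-0.1332) = 192/329.7 = 0.58235.
t − 60 = 0.58235^(1/-0.1332) = 0.58235^(-7.508) = 57.929, so t = 117.929.
T = 100·t = 11793 K → 11800 K to the nearest 100 K.
M_estimate = 10⁶/11800 = 84.75; M_reference = 10⁶/6504 = 153.75.
ΔM = 84.75 − 153.75 = -69.01 → -69 mireds.

-69 mireds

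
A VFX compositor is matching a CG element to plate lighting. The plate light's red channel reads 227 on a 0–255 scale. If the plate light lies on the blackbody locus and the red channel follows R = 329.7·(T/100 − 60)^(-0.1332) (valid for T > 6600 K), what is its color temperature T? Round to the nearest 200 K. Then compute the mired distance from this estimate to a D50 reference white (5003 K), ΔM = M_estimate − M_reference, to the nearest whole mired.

(t − 60)^(-0.1332) = 227/329.7 = 0.68850.
t − 60 = 0.68850^(1/-0.1332) = 0.68850^(-7.508) = 16.478, so t = 76.478.
T = 100·t = 7648 K → 7600 K to the nearest 200 K.
M_estimate = 10⁶/7600 = 131.58; M_reference = 10⁶/5003 = 199.88.
ΔM = 131.58 − 199.88 = -68.30 → -68 mireds.

-68 mireds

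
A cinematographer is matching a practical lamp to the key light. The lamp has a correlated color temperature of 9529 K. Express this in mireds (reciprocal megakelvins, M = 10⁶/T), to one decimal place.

M = 10⁶ / 9529 = 104.943 → 104.9 mireds.

104.9 mireds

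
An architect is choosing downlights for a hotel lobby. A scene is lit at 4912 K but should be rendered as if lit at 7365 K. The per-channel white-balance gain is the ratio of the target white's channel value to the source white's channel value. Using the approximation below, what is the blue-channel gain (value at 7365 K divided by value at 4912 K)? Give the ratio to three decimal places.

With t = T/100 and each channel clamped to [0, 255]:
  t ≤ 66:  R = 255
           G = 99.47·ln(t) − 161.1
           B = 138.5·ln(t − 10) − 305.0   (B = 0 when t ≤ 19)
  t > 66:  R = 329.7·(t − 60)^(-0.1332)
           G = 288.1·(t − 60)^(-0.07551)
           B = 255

1.257

At 4912 K (t = 49.12):
  B = 138.5·ln(49.12 − 10) − 305.0 = 138.5·ln 39.12 − 305.0 = 138.5·3.6666 − 305.0 = 202.829.
At 7365 K (t = 73.65):
  B = 255 by definition for t > 66.
Gain = 255.000 / 202.829 = 1.2572 → 1.257.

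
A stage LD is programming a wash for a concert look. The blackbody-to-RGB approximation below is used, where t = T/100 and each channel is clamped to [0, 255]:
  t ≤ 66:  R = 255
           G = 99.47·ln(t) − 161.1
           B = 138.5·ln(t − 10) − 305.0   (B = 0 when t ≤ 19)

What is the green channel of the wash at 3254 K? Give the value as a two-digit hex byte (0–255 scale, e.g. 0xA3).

0xB9

t = 3254/100 = 32.54; the t ≤ 66 branch applies.
G = 99.47·ln 32.54 − 161.1 = 99.47·3.4825 − 161.1 = 185.301.
Rounded: 185; in hex, 0xB9.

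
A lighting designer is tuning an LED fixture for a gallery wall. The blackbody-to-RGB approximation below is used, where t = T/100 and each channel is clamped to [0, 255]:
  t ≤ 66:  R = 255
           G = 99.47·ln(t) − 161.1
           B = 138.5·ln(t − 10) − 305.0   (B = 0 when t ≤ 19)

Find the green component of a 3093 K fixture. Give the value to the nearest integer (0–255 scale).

180

t = 3093/100 = 30.93; the t ≤ 66 branch applies.
G = 99.47·ln 30.93 − 161.1 = 99.47·3.4317 − 161.1 = 180.254.
Rounded: 180.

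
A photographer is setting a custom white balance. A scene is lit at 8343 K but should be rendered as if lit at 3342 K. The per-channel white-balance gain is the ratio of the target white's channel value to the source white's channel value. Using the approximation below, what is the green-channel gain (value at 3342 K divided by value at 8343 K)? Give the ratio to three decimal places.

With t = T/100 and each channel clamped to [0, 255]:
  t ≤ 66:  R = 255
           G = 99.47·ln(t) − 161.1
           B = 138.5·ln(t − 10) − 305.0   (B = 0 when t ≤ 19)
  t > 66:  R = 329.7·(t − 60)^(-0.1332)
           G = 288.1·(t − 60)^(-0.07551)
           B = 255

0.828

At 8343 K (t = 83.43):
  G = 288.1·(83.43 − 60)^(-0.07551) = 288.1·23.43^(-0.07551) = 288.1·0.78808 = 227.045.
At 3342 K (t = 33.42):
  G = 99.47·ln 33.42 − 161.1 = 99.47·3.5092 − 161.1 = 187.956.
Gain = 187.956 / 227.045 = 0.8278 → 0.828.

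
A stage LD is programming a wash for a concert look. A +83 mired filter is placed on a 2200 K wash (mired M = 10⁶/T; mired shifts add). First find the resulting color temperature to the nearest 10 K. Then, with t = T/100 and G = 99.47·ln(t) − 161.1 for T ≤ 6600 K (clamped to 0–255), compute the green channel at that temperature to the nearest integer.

130

M_in = 10⁶/2200 = 454.55; M_out = 454.55 + (+83) = 537.55.
T_out = 10⁶/537.55 = 1860.3 K → 1860 K; t = 18.6.
G = 99.47·ln 18.6 − 161.1 = 99.47·2.9232 − 161.1 = 129.667.
Rounded: 130.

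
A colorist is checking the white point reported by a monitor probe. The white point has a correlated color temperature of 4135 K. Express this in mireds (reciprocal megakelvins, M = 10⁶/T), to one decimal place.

M = 10⁶ / 4135 = 241.838 → 241.8 mireds.

241.8 mireds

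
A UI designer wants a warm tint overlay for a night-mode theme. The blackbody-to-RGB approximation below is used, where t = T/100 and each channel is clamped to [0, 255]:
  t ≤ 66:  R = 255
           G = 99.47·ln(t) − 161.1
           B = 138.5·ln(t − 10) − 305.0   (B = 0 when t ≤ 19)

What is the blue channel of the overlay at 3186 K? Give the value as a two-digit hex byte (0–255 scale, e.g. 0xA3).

0x7A

t = 3186/100 = 31.86; the t ≤ 66 branch applies.
B = 138.5·ln(31.86 − 10) − 305.0 = 138.5·ln 21.86 − 305.0 = 138.5·3.0847 − 305.0 = 122.225.
Rounded: 122; in hex, 0x7A.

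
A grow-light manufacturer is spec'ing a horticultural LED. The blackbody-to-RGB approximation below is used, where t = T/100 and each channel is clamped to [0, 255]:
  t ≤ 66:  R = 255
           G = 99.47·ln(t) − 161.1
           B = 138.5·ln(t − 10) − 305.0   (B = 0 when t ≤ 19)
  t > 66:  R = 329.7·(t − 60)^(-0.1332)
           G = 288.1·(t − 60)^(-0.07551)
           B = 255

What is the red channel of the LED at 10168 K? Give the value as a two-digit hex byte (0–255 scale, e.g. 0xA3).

t = 10168/100 = 101.68; the t > 66 branch applies.
R = 329.7·(101.68 − 60)^(-0.1332) = 329.7·41.68^(-0.1332) = 329.7·0.60845 = 200.606.
Rounded: 201; in hex, 0xC9.

0xC9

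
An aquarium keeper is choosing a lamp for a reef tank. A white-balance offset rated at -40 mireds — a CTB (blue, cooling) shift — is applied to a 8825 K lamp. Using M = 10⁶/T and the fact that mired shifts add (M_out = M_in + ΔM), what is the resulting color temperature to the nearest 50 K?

13650 K

M_in = 10⁶/8825 = 113.31 mireds.
M_out = 113.31 + (-40) = 73.31 mireds.
T_out = 10⁶/73.31 = 13639.9 K → 13650 K.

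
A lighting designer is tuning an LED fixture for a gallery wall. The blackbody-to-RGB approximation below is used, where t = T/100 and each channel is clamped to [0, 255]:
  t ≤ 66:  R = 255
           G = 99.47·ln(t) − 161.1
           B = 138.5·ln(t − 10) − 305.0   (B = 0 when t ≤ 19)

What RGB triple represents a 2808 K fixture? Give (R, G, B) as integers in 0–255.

(255, 171, 96)

t = 2808/100 = 28.08; the t ≤ 66 branch applies.
R = 255 by definition for t ≤ 66.
G = 99.47·ln 28.08 − 161.1 = 99.47·3.3351 − 161.1 = 170.638.
B = 138.5·ln(28.08 − 10) − 305.0 = 138.5·ln 18.08 − 305.0 = 138.5·2.8948 − 305.0 = 95.931.
Rounded: (255, 171, 96).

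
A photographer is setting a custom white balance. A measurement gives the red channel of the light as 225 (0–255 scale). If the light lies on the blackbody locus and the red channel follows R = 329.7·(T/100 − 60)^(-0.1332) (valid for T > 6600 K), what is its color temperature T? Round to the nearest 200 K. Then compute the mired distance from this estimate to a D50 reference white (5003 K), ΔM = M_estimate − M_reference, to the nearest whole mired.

-72 mireds

(t − 60)^(-0.1332) = 225/329.7 = 0.68244.
t − 60 = 0.68244^(1/-0.1332) = 0.68244^(-7.508) = 17.610, so t = 77.610.
T = 100·t = 7761 K → 7800 K to the nearest 200 K.
M_estimate = 10⁶/7800 = 128.21; M_reference = 10⁶/5003 = 199.88.
ΔM = 128.21 − 199.88 = -71.67 → -72 mireds.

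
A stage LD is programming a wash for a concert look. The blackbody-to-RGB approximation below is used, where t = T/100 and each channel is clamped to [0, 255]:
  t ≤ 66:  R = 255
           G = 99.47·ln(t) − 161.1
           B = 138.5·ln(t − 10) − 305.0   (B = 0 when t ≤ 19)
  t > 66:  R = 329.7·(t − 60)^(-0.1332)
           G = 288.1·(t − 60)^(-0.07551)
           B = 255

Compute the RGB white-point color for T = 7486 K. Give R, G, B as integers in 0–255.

t = 7486/100 = 74.86; the t > 66 branch applies.
R = 329.7·(74.86 − 60)^(-0.1332) = 329.7·14.86^(-0.1332) = 329.7·0.69805 = 230.147.
G = 288.1·(74.86 − 60)^(-0.07551) = 288.1·14.86^(-0.07551) = 288.1·0.81564 = 234.987.
B = 255 by definition for t > 66.
Rounded: (230, 235, 255).

R=230, G=235, B=255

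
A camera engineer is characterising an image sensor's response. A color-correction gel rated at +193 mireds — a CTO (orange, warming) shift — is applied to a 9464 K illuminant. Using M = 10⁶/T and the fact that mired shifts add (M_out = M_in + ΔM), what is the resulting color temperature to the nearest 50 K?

3350 K

M_in = 10⁶/9464 = 105.66 mireds.
M_out = 105.66 + (+193) = 298.66 mireds.
T_out = 10⁶/298.66 = 3348.2 K → 3350 K.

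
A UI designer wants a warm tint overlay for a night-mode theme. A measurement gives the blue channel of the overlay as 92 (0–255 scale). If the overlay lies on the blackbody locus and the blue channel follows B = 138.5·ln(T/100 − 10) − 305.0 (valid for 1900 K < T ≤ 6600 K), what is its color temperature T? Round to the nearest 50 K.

ln(t − 10) = (92 + 305.0) / 138.5 = 2.8664.
t − 10 = e^2.8664 = 17.574, so t = 27.574.
T = 100·t = 2757 K → 2750 K to the nearest 50 K.

2750 K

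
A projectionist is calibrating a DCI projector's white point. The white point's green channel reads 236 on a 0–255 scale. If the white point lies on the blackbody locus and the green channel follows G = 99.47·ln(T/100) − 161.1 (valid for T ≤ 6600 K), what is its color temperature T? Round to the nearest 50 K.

5400 K

ln t = (236 + 161.1) / 99.47 = 3.9922.
t = e^3.9922 = 54.172.
T = 100·t = 5417 K → 5400 K to the nearest 50 K.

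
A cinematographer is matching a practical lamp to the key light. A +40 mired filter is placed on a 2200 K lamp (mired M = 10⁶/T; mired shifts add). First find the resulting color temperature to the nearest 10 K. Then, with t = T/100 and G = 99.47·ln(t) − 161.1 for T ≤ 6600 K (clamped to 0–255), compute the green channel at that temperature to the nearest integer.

M_in = 10⁶/2200 = 454.55; M_out = 454.55 + (+40) = 494.55.
T_out = 10⁶/494.55 = 2022.1 K → 2020 K; t = 20.2.
G = 99.47·ln 20.2 − 161.1 = 99.47·3.0057 − 161.1 = 137.875.
Rounded: 138.

138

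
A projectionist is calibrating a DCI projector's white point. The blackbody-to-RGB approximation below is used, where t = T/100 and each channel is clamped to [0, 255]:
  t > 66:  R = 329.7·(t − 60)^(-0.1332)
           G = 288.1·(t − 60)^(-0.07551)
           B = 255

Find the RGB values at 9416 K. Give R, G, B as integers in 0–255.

R=206, G=221, B=255

t = 9416/100 = 94.16; the t > 66 branch applies.
R = 329.7·(94.16 − 60)^(-0.1332) = 329.7·34.16^(-0.1332) = 329.7·0.62479 = 205.994.
G = 288.1·(94.16 − 60)^(-0.07551) = 288.1·34.16^(-0.07551) = 288.1·0.76596 = 220.672.
B = 255 by definition for t > 66.
Rounded: (206, 221, 255).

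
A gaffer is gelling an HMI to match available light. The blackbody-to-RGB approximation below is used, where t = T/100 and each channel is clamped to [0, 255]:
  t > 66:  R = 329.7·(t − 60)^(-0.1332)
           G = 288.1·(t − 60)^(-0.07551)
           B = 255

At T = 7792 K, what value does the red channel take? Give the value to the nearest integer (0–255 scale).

t = 7792/100 = 77.92; the t > 66 branch applies.
R = 329.7·(77.92 − 60)^(-0.1332) = 329.7·17.92^(-0.1332) = 329.7·0.68086 = 224.478.
Rounded: 224.

224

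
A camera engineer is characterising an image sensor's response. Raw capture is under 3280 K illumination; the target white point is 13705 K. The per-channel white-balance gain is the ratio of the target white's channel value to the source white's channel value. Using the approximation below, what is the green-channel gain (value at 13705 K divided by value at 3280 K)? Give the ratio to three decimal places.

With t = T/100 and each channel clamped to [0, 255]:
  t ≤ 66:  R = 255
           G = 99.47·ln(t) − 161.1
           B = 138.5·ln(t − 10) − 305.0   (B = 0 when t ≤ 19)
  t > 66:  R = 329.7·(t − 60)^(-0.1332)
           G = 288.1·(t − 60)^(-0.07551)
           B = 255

At 3280 K (t = 32.8):
  G = 99.47·ln 32.8 − 161.1 = 99.47·3.4904 − 161.1 = 186.093.
At 13705 K (t = 137.05):
  G = 288.1·(137.05 − 60)^(-0.07551) = 288.1·77.05^(-0.07551) = 288.1·0.72033 = 207.526.
Gain = 207.526 / 186.093 = 1.1152 → 1.115.

1.115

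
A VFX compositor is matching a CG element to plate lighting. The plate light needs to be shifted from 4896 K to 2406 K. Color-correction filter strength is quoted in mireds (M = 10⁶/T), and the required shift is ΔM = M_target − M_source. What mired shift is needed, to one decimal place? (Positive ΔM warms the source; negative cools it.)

+211.4 mireds

M_source = 10⁶/4896 = 204.248; M_target = 10⁶/2406 = 415.628.
ΔM = 415.628 − 204.248 = 211.379 → +211.4 mireds, a warming shift.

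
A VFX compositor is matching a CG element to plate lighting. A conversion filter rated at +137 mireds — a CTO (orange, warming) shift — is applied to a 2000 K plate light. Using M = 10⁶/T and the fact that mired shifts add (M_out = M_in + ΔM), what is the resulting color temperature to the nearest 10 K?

M_in = 10⁶/2000 = 500.00 mireds.
M_out = 500.00 + (+137) = 637.00 mireds.
T_out = 10⁶/637.00 = 1569.9 K → 1570 K.

1570 K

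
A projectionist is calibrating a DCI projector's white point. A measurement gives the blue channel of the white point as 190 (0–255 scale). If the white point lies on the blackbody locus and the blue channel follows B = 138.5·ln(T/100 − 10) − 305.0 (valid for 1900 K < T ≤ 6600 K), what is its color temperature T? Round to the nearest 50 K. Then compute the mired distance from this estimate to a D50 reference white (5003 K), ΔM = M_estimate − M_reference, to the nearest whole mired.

ln(t − 10) = (190 + 305.0) / 138.5 = 3.5740.
t − 10 = e^3.5740 = 35.659, so t = 45.659.
T = 100·t = 4566 K → 4550 K to the nearest 50 K.
M_estimate = 10⁶/4550 = 219.78; M_reference = 10⁶/5003 = 199.88.
ΔM = 219.78 − 199.88 = 19.90 → +20 mireds.

+20 mireds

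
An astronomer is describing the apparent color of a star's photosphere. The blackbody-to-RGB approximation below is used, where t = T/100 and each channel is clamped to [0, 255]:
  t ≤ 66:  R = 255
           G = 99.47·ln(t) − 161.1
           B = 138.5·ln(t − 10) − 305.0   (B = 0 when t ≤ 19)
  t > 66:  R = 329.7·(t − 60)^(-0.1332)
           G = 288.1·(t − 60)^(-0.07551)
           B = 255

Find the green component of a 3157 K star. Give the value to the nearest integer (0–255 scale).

t = 3157/100 = 31.57; the t ≤ 66 branch applies.
G = 99.47·ln 31.57 − 161.1 = 99.47·3.4522 − 161.1 = 182.291.
Rounded: 182.

182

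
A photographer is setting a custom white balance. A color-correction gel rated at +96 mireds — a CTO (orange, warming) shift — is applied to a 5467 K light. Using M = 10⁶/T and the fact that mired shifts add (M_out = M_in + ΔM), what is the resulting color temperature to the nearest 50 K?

M_in = 10⁶/5467 = 182.92 mireds.
M_out = 182.92 + (+96) = 278.92 mireds.
T_out = 10⁶/278.92 = 3585.3 K → 3600 K.

3600 K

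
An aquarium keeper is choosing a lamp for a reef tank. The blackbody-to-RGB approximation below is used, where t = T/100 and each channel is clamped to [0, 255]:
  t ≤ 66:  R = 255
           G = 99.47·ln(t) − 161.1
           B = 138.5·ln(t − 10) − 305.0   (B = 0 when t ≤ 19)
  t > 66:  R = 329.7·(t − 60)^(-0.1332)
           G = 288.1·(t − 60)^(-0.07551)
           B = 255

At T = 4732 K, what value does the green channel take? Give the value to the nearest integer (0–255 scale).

223

t = 4732/100 = 47.32; the t ≤ 66 branch applies.
G = 99.47·ln 47.32 − 161.1 = 99.47·3.8569 − 161.1 = 222.549.
Rounded: 223.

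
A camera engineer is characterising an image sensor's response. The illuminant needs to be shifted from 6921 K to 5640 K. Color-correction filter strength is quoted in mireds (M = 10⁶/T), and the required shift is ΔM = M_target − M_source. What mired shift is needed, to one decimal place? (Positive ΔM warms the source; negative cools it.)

M_source = 10⁶/6921 = 144.488; M_target = 10⁶/5640 = 177.305.
ΔM = 177.305 − 144.488 = 32.817 → +32.8 mireds, a warming shift.

+32.8 mireds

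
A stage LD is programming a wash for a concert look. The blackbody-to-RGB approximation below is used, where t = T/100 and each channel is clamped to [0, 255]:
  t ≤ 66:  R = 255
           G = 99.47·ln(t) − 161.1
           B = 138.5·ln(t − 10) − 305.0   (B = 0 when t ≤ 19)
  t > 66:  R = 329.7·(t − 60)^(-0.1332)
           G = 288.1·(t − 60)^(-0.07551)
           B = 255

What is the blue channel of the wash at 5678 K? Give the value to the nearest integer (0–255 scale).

t = 5678/100 = 56.78; the t ≤ 66 branch applies.
B = 138.5·ln(56.78 − 10) − 305.0 = 138.5·ln 46.78 − 305.0 = 138.5·3.8455 − 305.0 = 227.596.
Rounded: 228.

228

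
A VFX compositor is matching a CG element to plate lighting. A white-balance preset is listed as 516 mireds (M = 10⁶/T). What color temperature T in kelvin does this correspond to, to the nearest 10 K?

1940 K

T = 10⁶ / 516 = 1937.98 K → 1940 K.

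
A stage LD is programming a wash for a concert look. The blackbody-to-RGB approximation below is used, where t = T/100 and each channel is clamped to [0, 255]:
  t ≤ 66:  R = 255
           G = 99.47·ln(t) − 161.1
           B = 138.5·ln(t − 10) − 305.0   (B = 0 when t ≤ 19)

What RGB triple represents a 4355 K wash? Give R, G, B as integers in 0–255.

R=255, G=214, B=182

t = 4355/100 = 43.55; the t ≤ 66 branch applies.
R = 255 by definition for t ≤ 66.
G = 99.47·ln 43.55 − 161.1 = 99.47·3.7739 − 161.1 = 214.291.
B = 138.5·ln(43.55 − 10) − 305.0 = 138.5·ln 33.55 − 305.0 = 138.5·3.5130 − 305.0 = 181.556.
Rounded: (255, 214, 182).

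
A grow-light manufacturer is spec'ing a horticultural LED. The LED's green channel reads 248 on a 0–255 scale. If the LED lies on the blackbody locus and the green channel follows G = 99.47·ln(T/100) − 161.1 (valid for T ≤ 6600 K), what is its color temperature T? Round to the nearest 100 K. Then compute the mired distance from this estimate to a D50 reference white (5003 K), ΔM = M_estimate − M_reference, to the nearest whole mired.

ln t = (248 + 161.1) / 99.47 = 4.1128.
t = e^4.1128 = 61.117.
T = 100·t = 6112 K → 6100 K to the nearest 100 K.
M_estimate = 10⁶/6100 = 163.93; M_reference = 10⁶/5003 = 199.88.
ΔM = 163.93 − 199.88 = -35.95 → -36 mireds.

-36 mireds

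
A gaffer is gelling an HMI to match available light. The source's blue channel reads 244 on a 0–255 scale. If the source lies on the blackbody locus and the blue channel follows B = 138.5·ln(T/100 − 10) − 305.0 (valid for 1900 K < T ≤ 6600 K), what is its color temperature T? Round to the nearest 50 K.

ln(t − 10) = (244 + 305.0) / 138.5 = 3.9639.
t − 10 = e^3.9639 = 52.662, so t = 62.662.
T = 100·t = 6266 K → 6250 K to the nearest 50 K.

6250 K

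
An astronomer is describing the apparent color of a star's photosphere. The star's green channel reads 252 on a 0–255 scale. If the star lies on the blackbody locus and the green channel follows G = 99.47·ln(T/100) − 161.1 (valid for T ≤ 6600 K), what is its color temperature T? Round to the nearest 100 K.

6400 K

ln t = (252 + 161.1) / 99.47 = 4.1530.
t = e^4.1530 = 63.625.
T = 100·t = 6363 K → 6400 K to the nearest 100 K.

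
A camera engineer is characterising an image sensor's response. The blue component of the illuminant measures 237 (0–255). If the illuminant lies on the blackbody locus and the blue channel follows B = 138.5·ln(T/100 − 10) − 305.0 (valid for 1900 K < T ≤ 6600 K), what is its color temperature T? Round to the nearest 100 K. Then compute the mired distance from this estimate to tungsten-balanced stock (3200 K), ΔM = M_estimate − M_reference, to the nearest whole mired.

ln(t − 10) = (237 + 305.0) / 138.5 = 3.9134.
t − 10 = e^3.9134 = 50.067, so t = 60.067.
T = 100·t = 6007 K → 6000 K to the nearest 100 K.
M_estimate = 10⁶/6000 = 166.67; M_reference = 10⁶/3200 = 312.50.
ΔM = 166.67 − 312.50 = -145.83 → -146 mireds.

-146 mireds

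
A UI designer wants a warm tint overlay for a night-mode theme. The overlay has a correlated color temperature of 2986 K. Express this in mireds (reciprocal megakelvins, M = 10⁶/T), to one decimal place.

334.9 mireds

M = 10⁶ / 2986 = 334.896 → 334.9 mireds.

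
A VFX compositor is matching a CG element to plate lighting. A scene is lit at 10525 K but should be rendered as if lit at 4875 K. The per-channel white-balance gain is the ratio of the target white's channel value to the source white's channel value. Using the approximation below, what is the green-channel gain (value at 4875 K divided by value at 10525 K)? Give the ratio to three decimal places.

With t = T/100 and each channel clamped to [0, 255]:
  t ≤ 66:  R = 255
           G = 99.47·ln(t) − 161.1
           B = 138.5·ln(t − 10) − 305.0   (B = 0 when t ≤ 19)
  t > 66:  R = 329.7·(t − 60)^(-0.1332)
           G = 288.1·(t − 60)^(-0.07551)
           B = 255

1.044

At 10525 K (t = 105.25):
  G = 288.1·(105.25 − 60)^(-0.07551) = 288.1·45.25^(-0.07551) = 288.1·0.74987 = 216.037.
At 4875 K (t = 48.75):
  G = 99.47·ln 48.75 − 161.1 = 99.47·3.8867 − 161.1 = 225.511.
Gain = 225.511 / 216.037 = 1.0439 → 1.044.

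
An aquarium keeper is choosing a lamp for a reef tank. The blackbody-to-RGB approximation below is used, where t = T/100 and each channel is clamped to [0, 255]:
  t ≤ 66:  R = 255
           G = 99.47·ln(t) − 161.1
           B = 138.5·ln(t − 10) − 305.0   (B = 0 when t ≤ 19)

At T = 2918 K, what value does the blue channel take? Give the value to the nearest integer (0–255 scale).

t = 2918/100 = 29.18; the t ≤ 66 branch applies.
B = 138.5·ln(29.18 − 10) − 305.0 = 138.5·ln 19.18 − 305.0 = 138.5·2.9539 − 305.0 = 104.111.
Rounded: 104.

104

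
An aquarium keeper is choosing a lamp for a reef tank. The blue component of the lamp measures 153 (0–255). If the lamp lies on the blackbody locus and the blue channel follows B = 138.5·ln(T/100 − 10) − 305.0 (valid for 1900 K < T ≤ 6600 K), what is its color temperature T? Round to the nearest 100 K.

3700 K

ln(t − 10) = (153 + 305.0) / 138.5 = 3.3069.
t − 10 = e^3.3069 = 27.299, so t = 37.299.
T = 100·t = 3730 K → 3700 K to the nearest 100 K.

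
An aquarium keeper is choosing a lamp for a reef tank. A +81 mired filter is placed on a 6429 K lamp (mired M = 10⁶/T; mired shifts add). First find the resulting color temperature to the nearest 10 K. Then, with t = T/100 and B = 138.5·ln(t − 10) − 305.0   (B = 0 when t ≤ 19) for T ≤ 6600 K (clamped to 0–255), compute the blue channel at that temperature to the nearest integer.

M_in = 10⁶/6429 = 155.55; M_out = 155.55 + (+81) = 236.55.
T_out = 10⁶/236.55 = 4227.5 K → 4230 K; t = 42.3.
B = 138.5·ln(42.3 − 10) − 305.0 = 138.5·ln 32.3 − 305.0 = 138.5·3.4751 − 305.0 = 176.297.
Rounded: 176.

176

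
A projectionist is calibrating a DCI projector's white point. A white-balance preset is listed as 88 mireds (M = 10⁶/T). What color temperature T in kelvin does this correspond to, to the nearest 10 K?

11360 K

T = 10⁶ / 88 = 11363.64 K → 11360 K.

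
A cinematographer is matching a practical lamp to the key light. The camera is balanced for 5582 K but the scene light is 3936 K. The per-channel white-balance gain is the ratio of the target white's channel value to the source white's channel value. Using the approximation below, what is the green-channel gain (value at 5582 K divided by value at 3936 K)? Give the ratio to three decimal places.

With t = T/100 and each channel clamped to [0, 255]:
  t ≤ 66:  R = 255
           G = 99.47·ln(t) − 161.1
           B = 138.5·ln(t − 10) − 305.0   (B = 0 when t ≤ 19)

At 3936 K (t = 39.36):
  G = 99.47·ln 39.36 − 161.1 = 99.47·3.6728 − 161.1 = 204.228.
At 5582 K (t = 55.82):
  G = 99.47·ln 55.82 − 161.1 = 99.47·4.0221 − 161.1 = 238.981.
Gain = 238.981 / 204.228 = 1.1702 → 1.170.

1.170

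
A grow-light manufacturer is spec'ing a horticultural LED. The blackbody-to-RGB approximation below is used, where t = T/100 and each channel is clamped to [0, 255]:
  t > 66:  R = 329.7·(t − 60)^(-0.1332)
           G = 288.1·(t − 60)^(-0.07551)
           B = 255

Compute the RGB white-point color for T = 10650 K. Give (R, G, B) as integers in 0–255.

(198, 216, 255)

t = 10650/100 = 106.5; the t > 66 branch applies.
R = 329.7·(106.5 − 60)^(-0.1332) = 329.7·46.5^(-0.1332) = 329.7·0.59965 = 197.703.
G = 288.1·(106.5 − 60)^(-0.07551) = 288.1·46.5^(-0.07551) = 288.1·0.74833 = 215.593.
B = 255 by definition for t > 66.
Rounded: (198, 216, 255).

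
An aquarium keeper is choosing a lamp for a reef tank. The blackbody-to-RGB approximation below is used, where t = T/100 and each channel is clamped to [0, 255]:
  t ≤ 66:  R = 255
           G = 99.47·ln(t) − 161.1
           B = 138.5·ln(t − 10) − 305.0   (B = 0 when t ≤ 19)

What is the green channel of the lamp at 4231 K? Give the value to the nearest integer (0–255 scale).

211

t = 4231/100 = 42.31; the t ≤ 66 branch applies.
G = 99.47·ln 42.31 − 161.1 = 99.47·3.7450 − 161.1 = 211.417.
Rounded: 211.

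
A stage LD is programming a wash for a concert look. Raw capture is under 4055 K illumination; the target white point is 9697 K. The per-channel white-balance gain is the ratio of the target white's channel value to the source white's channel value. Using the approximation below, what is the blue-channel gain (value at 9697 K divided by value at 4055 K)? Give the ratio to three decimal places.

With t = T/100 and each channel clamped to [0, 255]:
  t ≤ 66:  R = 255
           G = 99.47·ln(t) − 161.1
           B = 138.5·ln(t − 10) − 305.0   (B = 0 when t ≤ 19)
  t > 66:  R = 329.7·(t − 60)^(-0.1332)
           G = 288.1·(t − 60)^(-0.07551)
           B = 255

1.513

At 4055 K (t = 40.55):
  B = 138.5·ln(40.55 − 10) − 305.0 = 138.5·ln 30.55 − 305.0 = 138.5·3.4194 − 305.0 = 168.582.
At 9697 K (t = 96.97):
  B = 255 by definition for t > 66.
Gain = 255.000 / 168.582 = 1.5126 → 1.513.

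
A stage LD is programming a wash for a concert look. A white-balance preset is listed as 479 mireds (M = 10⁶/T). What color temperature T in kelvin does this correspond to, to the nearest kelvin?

2088 K

T = 10⁶ / 479 = 2087.68 K → 2088 K.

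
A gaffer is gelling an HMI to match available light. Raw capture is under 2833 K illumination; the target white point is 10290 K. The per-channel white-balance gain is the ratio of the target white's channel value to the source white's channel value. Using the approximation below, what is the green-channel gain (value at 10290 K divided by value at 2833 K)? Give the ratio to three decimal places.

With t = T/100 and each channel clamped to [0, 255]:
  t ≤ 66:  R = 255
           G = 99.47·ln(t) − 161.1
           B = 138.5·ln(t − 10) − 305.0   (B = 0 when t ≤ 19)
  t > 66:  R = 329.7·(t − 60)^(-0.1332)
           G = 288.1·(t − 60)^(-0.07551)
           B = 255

1.265

At 2833 K (t = 28.33):
  G = 99.47·ln 28.33 − 161.1 = 99.47·3.3439 − 161.1 = 171.520.
At 10290 K (t = 102.9):
  G = 288.1·(102.9 − 60)^(-0.07551) = 288.1·42.9^(-0.07551) = 288.1·0.75289 = 216.908.
Gain = 216.908 / 171.520 = 1.2646 → 1.265.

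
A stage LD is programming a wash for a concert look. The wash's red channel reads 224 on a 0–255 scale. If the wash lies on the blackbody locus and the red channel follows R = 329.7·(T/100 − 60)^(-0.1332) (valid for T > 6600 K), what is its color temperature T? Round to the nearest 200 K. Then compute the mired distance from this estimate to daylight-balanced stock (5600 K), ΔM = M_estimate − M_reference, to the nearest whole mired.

-50 mireds

(t − 60)^(-0.1332) = 224/329.7 = 0.67941.
t − 60 = 0.67941^(1/-0.1332) = 0.67941^(-7.508) = 18.209, so t = 78.209.
T = 100·t = 7821 K → 7800 K to the nearest 200 K.
M_estimate = 10⁶/7800 = 128.21; M_reference = 10⁶/5600 = 178.57.
ΔM = 128.21 − 178.57 = -50.37 → -50 mireds.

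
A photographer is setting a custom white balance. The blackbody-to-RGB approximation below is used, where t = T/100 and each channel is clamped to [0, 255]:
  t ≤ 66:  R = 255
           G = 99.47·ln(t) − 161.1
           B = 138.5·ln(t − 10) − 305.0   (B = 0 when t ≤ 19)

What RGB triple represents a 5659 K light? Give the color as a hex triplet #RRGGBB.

t = 5659/100 = 56.59; the t ≤ 66 branch applies.
R = 255 by definition for t ≤ 66.
G = 99.47·ln 56.59 − 161.1 = 99.47·4.0358 − 161.1 = 240.344.
B = 138.5·ln(56.59 − 10) − 305.0 = 138.5·ln 46.59 − 305.0 = 138.5·3.8414 − 305.0 = 227.032.
Rounded: (255, 240, 227).
In hex: #FFF0E3.

#FFF0E3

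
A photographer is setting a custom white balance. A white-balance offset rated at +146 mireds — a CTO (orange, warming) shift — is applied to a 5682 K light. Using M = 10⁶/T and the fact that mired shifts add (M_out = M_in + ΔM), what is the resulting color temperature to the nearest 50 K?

M_in = 10⁶/5682 = 175.99 mireds.
M_out = 175.99 + (+146) = 321.99 mireds.
T_out = 10⁶/321.99 = 3105.6 K → 3100 K.

3100 K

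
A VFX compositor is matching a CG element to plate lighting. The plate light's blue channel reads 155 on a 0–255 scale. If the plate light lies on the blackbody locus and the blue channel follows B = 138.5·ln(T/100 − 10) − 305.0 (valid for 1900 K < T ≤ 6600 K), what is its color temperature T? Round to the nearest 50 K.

ln(t − 10) = (155 + 305.0) / 138.5 = 3.3213.
t − 10 = e^3.3213 = 27.696, so t = 37.696.
T = 100·t = 3770 K → 3750 K to the nearest 50 K.

3750 K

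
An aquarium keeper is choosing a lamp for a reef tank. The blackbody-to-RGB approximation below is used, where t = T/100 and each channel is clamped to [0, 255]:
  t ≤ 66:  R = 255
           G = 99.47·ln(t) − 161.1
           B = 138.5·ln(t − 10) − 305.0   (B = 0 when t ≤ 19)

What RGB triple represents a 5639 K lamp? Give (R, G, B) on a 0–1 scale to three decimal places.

t = 5639/100 = 56.39; the t ≤ 66 branch applies.
R = 255 by definition for t ≤ 66.
G = 99.47·ln 56.39 − 161.1 = 99.47·4.0323 − 161.1 = 239.992.
B = 138.5·ln(56.39 − 10) − 305.0 = 138.5·ln 46.39 − 305.0 = 138.5·3.8371 − 305.0 = 226.436.
Dividing each by 255: (1.0000, 0.9411, 0.8880) → (1.000, 0.941, 0.888).

(1.000, 0.941, 0.888)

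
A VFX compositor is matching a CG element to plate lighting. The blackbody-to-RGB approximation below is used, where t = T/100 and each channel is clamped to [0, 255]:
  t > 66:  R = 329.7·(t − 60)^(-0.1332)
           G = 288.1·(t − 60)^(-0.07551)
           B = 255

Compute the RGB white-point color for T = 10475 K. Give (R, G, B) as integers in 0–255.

t = 10475/100 = 104.75; the t > 66 branch applies.
R = 329.7·(104.75 − 60)^(-0.1332) = 329.7·44.75^(-0.1332) = 329.7·0.60272 = 198.716.
G = 288.1·(104.75 − 60)^(-0.07551) = 288.1·44.75^(-0.07551) = 288.1·0.75050 = 216.218.
B = 255 by definition for t > 66.
Rounded: (199, 216, 255).

(199, 216, 255)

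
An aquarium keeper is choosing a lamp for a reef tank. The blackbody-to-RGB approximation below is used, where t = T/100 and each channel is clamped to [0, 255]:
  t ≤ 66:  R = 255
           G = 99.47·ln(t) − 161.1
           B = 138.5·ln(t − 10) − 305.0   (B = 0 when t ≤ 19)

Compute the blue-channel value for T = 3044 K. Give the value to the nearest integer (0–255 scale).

113

t = 3044/100 = 30.44; the t ≤ 66 branch applies.
B = 138.5·ln(30.44 − 10) − 305.0 = 138.5·ln 20.44 − 305.0 = 138.5·3.0175 − 305.0 = 112.923.
Rounded: 113.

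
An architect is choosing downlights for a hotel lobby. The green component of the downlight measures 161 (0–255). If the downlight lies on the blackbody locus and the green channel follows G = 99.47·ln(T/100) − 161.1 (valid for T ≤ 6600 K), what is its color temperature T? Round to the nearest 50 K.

ln t = (161 + 161.1) / 99.47 = 3.2382.
t = e^3.2382 = 25.487.
T = 100·t = 2549 K → 2550 K to the nearest 50 K.

2550 K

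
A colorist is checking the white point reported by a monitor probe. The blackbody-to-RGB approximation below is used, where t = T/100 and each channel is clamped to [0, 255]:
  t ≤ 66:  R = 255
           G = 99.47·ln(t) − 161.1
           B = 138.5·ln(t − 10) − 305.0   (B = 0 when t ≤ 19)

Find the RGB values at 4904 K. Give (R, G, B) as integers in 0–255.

(255, 226, 203)

t = 4904/100 = 49.04; the t ≤ 66 branch applies.
R = 255 by definition for t ≤ 66.
G = 99.47·ln 49.04 − 161.1 = 99.47·3.8926 − 161.1 = 226.101.
B = 138.5·ln(49.04 − 10) − 305.0 = 138.5·ln 39.04 − 305.0 = 138.5·3.6646 − 305.0 = 202.545.
Rounded: (255, 226, 203).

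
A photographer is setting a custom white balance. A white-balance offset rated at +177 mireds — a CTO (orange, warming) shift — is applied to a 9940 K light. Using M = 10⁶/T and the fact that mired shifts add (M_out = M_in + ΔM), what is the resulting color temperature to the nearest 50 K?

M_in = 10⁶/9940 = 100.60 mireds.
M_out = 100.60 + (+177) = 277.60 mireds.
T_out = 10⁶/277.60 = 3602.3 K → 3600 K.

3600 K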